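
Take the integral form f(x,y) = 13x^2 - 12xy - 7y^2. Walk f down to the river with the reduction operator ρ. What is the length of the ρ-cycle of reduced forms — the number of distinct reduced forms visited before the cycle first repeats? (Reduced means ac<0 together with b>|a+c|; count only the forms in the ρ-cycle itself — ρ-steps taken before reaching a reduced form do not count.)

D = 508, ⌊√D⌋ = 22
descent: ρ → (-7,12,13)  [lands on river]
river: ρ → (13,14,-6)
river: ρ → (-6,22,1)
river: ρ → (1,22,-6)
river: ρ → (-6,14,13)
river: ρ → (13,12,-7)
river: ρ → (-7,16,9)
river: ρ → (9,20,-3)
river: ρ → (-3,22,2)
river: ρ → (2,22,-3)
river: ρ → (-3,20,9)
river: ρ → (9,16,-7)
ρ-cycle length = 12 (tail of 1 descent step not counted)

12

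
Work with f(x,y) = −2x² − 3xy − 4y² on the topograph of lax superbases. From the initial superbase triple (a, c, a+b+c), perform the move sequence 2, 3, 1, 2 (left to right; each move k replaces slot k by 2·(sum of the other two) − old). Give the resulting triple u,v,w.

start (-2,-4,-9) = (f(1,0),f(0,1),f(1,1))
replace slot 2: 2·((-2)+(-9)) − (-4) = -18 → (-2,-18,-9)
replace slot 3: 2·((-2)+(-18)) − (-9) = -31 → (-2,-18,-31)
replace slot 1: 2·((-18)+(-31)) − (-2) = -96 → (-96,-18,-31)
replace slot 2: 2·((-96)+(-31)) − (-18) = -236 → (-96,-236,-31)

-96,-236,-31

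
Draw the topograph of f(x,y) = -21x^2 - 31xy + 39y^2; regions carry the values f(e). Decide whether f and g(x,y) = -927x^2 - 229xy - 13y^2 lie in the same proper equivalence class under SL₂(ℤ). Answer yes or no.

D₁ = 4237, D₂ = 4237
river cycle of f (length 24): (39, 31, -21), (-21, 53, 17), (17, 49, -27), (-27, 59, 7), (7, 53, -51), (-51, 49, 9), (9, 59, -21), (-21, 25, 43), (43, 61, -3), (-3, 65, 1), … (14 more)
river cycle of g (length 24): (-13, 47, 39), (39, 31, -21), (-21, 53, 17), (17, 49, -27), (-27, 59, 7), (7, 53, -51), (-51, 49, 9), (9, 59, -21), (-21, 25, 43), (43, 61, -3), … (14 more)
cycles coincide ⇒ equivalent

yes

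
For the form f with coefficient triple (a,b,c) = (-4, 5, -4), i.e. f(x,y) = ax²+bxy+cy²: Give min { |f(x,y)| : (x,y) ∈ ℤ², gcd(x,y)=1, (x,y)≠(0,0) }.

translate: b→3 (≡-5 mod 8), so (4,-5,4)→(4,3,3)
flip: (4,3,3)→(3,-3,4)
translate: b→3 (≡-3 mod 6), so (3,-3,4)→(3,3,4)
reduced (well bottom): (3,3,4) with a≤c, −a<b≤a
well minimum |f| = |-3| = 3 (negative-definite)

3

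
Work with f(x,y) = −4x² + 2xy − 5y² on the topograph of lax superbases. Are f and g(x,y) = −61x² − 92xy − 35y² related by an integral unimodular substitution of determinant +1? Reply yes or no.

D₁ = -76, D₂ = -76
f is negative-definite; reduce −f:
−f: reduced (well bottom): (4,-2,5) with a≤c, −a<b≤a
flip sign back: reduced form of f is (-4,2,-5)
g is negative-definite; reduce −g:
−g: translate: b→-30 (≡92 mod 122), so (61,92,35)→(61,-30,4)
−g: flip: (61,-30,4)→(4,30,61)
−g: translate: b→-2 (≡30 mod 8), so (4,30,61)→(4,-2,5)
−g: reduced (well bottom): (4,-2,5) with a≤c, −a<b≤a
flip sign back: reduced form of g is (-4,2,-5)
reduced forms (-4, 2, -5) vs (-4, 2, -5) ⇒ equivalent

yes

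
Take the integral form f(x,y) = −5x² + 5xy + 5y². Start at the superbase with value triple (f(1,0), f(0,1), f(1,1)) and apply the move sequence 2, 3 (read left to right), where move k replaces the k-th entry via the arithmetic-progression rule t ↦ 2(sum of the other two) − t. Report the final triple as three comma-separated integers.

start (-5,5,5) = (f(1,0),f(0,1),f(1,1))
replace slot 2: 2·((-5)+5) − 5 = -5 → (-5,-5,5)
replace slot 3: 2·((-5)+(-5)) − 5 = -25 → (-5,-5,-25)

-5,-5,-25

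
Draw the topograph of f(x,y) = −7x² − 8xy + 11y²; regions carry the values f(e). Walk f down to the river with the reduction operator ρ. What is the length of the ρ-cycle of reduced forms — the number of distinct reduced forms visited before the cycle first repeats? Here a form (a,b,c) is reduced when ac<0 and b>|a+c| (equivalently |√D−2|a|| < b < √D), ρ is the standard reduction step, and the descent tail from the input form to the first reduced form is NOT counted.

D = 372, ⌊√D⌋ = 19
descent: ρ → (11,8,-7)  [lands on river]
river: ρ → (-7,6,12)
river: ρ → (12,18,-1)
river: ρ → (-1,18,12)
river: ρ → (12,6,-7)
river: ρ → (-7,8,11)
river: ρ → (11,14,-4)
river: ρ → (-4,18,3)
river: ρ → (3,18,-4)
river: ρ → (-4,14,11)
ρ-cycle length = 10 (tail of 1 descent step not counted)

10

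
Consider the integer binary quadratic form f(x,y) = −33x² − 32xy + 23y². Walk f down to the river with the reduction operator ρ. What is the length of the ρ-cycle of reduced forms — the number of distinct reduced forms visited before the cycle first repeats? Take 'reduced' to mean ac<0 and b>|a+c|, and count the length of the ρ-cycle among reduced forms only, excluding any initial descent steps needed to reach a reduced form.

D = 4060, ⌊√D⌋ = 63
descent: ρ → (23,32,-33)  [lands on river]
river: ρ → (-33,34,22)
river: ρ → (22,54,-13)
river: ρ → (-13,50,30)
river: ρ → (30,10,-33)
river: ρ → (-33,56,7)
river: ρ → (7,56,-33)
river: ρ → (-33,10,30)
river: ρ → (30,50,-13)
river: ρ → (-13,54,22)
river: ρ → (22,34,-33)
river: ρ → (-33,32,23)
river: ρ → (23,60,-5)
river: ρ → (-5,60,23)
ρ-cycle length = 14 (tail of 1 descent step not counted)

14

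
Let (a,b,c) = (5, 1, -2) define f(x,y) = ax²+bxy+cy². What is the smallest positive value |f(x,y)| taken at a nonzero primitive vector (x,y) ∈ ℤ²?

descent: ρ → (-2,3,4)  [lands on river]
river: ρ → (4,5,-1)
river: ρ → (-1,5,4)
river: ρ → (4,3,-2)
river: ρ → (-2,5,2)
river: ρ → (2,3,-4)
river: ρ → (-4,5,1)
river: ρ → (1,5,-4)
river: ρ → (-4,3,2)
river: ρ → (2,5,-2)
closes: descent 1, river 10
min |a| on river = 1

1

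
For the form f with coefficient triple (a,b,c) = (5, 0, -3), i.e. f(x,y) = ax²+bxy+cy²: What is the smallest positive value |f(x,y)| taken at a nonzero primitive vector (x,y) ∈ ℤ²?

descent: ρ → (-3,6,2)  [lands on river]
river: ρ → (2,6,-3)
closes: descent 1, river 2
min |a| on river = 2

2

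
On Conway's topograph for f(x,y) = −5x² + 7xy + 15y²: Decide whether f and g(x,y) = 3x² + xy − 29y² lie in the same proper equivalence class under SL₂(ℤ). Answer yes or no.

D₁ = 349, D₂ = 349
river cycle of f (length 18): (-5, 17, 3), (3, 13, -15), (-15, 17, 1), (1, 17, -15), (-15, 13, 3), (3, 17, -5), (-5, 13, 9), (9, 5, -9), (-9, 13, 5), (5, 17, -3), … (8 more)
river cycle of g (length 18): (3, 13, -15), (-15, 17, 1), (1, 17, -15), (-15, 13, 3), (3, 17, -5), (-5, 13, 9), (9, 5, -9), (-9, 13, 5), (5, 17, -3), (-3, 13, 15), … (8 more)
cycles coincide ⇒ equivalent

yes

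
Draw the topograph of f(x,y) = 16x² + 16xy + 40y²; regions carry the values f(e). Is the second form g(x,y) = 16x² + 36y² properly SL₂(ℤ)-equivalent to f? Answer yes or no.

D₁ = -2304, D₂ = -2304
f: reduced (well bottom): (16,16,40) with a≤c, −a<b≤a
g: reduced (well bottom): (16,0,36) with a≤c, −a<b≤a
reduced forms (16, 16, 40) vs (16, 0, 36) ⇒ inequivalent

no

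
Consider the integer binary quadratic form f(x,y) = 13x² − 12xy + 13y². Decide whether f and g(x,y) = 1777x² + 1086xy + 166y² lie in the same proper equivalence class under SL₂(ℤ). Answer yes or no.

D₁ = -532, D₂ = -532
f: flip: (13,-12,13)→(13,12,13)
f: reduced (well bottom): (13,12,13) with a≤c, −a<b≤a
g: flip: (1777,1086,166)→(166,-1086,1777)
g: translate: b→-90 (≡-1086 mod 332), so (166,-1086,1777)→(166,-90,13)
g: flip: (166,-90,13)→(13,90,166)
g: translate: b→12 (≡90 mod 26), so (13,90,166)→(13,12,13)
g: reduced (well bottom): (13,12,13) with a≤c, −a<b≤a
reduced forms (13, 12, 13) vs (13, 12, 13) ⇒ equivalent

yes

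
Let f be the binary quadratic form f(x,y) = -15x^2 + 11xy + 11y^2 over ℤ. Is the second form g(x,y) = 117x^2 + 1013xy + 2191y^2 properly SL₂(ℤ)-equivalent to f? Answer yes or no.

D₁ = 781, D₂ = 781
river cycle of f (length 18): (11, 11, -15), (-15, 19, 7), (7, 23, -9), (-9, 13, 17), (17, 21, -5), (-5, 19, 21), (21, 23, -3), (-3, 25, 13), (13, 27, -1), (-1, 27, 13), … (8 more)
river cycle of g (length 18): (11, 11, -15), (-15, 19, 7), (7, 23, -9), (-9, 13, 17), (17, 21, -5), (-5, 19, 21), (21, 23, -3), (-3, 25, 13), (13, 27, -1), (-1, 27, 13), … (8 more)
cycles coincide ⇒ equivalent

yes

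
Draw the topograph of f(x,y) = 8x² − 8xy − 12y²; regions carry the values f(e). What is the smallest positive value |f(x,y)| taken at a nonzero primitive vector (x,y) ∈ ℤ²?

descent: ρ → (-12,8,8)  [lands on river]
river: ρ → (8,8,-12)
river: ρ → (-12,16,4)
river: ρ → (4,16,-12)
closes: descent 1, river 4
min |a| on river = 4

4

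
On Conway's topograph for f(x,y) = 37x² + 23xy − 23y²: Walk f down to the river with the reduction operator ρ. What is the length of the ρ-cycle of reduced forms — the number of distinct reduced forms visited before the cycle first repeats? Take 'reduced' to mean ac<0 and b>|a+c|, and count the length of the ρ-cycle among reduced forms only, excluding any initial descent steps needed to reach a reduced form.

D = 3933, ⌊√D⌋ = 62
river: ρ → (-23,23,37)
river: ρ → (37,51,-9)
river: ρ → (-9,57,19)
river: ρ → (19,57,-9)
river: ρ → (-9,51,37)
river: ρ → (37,23,-23)
ρ-cycle length = 6 (tail of 0 descent steps not counted)

6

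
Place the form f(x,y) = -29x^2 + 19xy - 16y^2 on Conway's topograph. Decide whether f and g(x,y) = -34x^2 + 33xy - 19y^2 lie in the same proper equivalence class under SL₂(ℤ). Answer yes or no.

D₁ = -1495, D₂ = -1495
f is negative-definite; reduce −f:
−f: flip: (29,-19,16)→(16,19,29)
−f: translate: b→-13 (≡19 mod 32), so (16,19,29)→(16,-13,26)
−f: reduced (well bottom): (16,-13,26) with a≤c, −a<b≤a
flip sign back: reduced form of f is (-16,13,-26)
g is negative-definite; reduce −g:
−g: flip: (34,-33,19)→(19,33,34)
−g: translate: b→-5 (≡33 mod 38), so (19,33,34)→(19,-5,20)
−g: reduced (well bottom): (19,-5,20) with a≤c, −a<b≤a
flip sign back: reduced form of g is (-19,5,-20)
reduced forms (-16, 13, -26) vs (-19, 5, -20) ⇒ inequivalent

no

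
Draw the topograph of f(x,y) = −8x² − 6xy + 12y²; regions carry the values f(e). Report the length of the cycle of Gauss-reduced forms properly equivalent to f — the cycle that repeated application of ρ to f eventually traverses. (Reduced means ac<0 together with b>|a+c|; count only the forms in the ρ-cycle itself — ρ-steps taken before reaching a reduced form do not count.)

D = 420, ⌊√D⌋ = 20
descent: ρ → (12,6,-8)  [lands on river]
river: ρ → (-8,10,10)
river: ρ → (10,10,-8)
river: ρ → (-8,6,12)
river: ρ → (12,18,-2)
river: ρ → (-2,18,12)
ρ-cycle length = 6 (tail of 1 descent step not counted)

6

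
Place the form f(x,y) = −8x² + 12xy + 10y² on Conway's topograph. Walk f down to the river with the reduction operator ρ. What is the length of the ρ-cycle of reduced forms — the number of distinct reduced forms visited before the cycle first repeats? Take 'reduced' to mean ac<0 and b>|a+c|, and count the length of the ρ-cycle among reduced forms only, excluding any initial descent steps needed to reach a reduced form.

D = 464, ⌊√D⌋ = 21
river: ρ → (10,8,-10)
river: ρ → (-10,12,8)
river: ρ → (8,20,-2)
river: ρ → (-2,20,8)
river: ρ → (8,12,-10)
river: ρ → (-10,8,10)
river: ρ → (10,12,-8)
river: ρ → (-8,20,2)
river: ρ → (2,20,-8)
river: ρ → (-8,12,10)
ρ-cycle length = 10 (tail of 0 descent steps not counted)

10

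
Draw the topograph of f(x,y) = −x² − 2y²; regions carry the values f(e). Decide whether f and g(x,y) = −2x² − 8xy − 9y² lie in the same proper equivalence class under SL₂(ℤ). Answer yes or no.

D₁ = -8, D₂ = -8
f is negative-definite; reduce −f:
−f: reduced (well bottom): (1,0,2) with a≤c, −a<b≤a
flip sign back: reduced form of f is (-1,0,-2)
g is negative-definite; reduce −g:
−g: translate: b→0 (≡8 mod 4), so (2,8,9)→(2,0,1)
−g: flip: (2,0,1)→(1,0,2)
−g: reduced (well bottom): (1,0,2) with a≤c, −a<b≤a
flip sign back: reduced form of g is (-1,0,-2)
reduced forms (-1, 0, -2) vs (-1, 0, -2) ⇒ equivalent

yes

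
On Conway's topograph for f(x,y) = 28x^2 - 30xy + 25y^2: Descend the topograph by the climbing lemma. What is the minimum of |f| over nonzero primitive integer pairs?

translate: b→26 (≡-30 mod 56), so (28,-30,25)→(28,26,23)
flip: (28,26,23)→(23,-26,28)
translate: b→20 (≡-26 mod 46), so (23,-26,28)→(23,20,25)
reduced (well bottom): (23,20,25) with a≤c, −a<b≤a
well minimum = a = 23

23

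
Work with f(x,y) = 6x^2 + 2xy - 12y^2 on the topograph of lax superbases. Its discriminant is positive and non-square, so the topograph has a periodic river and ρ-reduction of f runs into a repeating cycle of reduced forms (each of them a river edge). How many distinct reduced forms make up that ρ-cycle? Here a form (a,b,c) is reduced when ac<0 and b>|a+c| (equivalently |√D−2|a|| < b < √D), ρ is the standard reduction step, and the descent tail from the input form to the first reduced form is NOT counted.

D = 292, ⌊√D⌋ = 17
descent: ρ → (-12,-2,6)
descent: ρ → (6,14,-4)  [lands on river]
river: ρ → (-4,10,12)
river: ρ → (12,14,-2)
river: ρ → (-2,14,12)
river: ρ → (12,10,-4)
river: ρ → (-4,14,6)
river: ρ → (6,10,-8)
river: ρ → (-8,6,8)
river: ρ → (8,10,-6)
river: ρ → (-6,14,4)
river: ρ → (4,10,-12)
river: ρ → (-12,14,2)
river: ρ → (2,14,-12)
river: ρ → (-12,10,4)
river: ρ → (4,14,-6)
river: ρ → (-6,10,8)
river: ρ → (8,6,-8)
river: ρ → (-8,10,6)
ρ-cycle length = 18 (tail of 2 descent steps not counted)

18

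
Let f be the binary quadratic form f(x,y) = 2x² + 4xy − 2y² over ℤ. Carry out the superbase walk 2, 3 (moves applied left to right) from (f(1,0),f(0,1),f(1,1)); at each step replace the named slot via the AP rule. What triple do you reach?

start (2,-2,4) = (f(1,0),f(0,1),f(1,1))
replace slot 2: 2·(2+4) − (-2) = 14 → (2,14,4)
replace slot 3: 2·(2+14) − 4 = 28 → (2,14,28)

2,14,28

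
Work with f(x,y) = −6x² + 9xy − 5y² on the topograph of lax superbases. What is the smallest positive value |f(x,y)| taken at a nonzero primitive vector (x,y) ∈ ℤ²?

translate: b→3 (≡-9 mod 12), so (6,-9,5)→(6,3,2)
flip: (6,3,2)→(2,-3,6)
translate: b→1 (≡-3 mod 4), so (2,-3,6)→(2,1,5)
reduced (well bottom): (2,1,5) with a≤c, −a<b≤a
well minimum |f| = |-2| = 2 (negative-definite)

2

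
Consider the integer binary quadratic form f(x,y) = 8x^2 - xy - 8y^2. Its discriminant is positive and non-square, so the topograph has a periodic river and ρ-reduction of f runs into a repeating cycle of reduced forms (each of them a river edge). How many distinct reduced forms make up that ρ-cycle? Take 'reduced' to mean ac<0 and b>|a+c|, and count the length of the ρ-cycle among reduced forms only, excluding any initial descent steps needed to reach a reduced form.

D = 257, ⌊√D⌋ = 16
descent: ρ → (-8,1,8)  [lands on river]
river: ρ → (8,15,-1)
river: ρ → (-1,15,8)
river: ρ → (8,1,-8)
river: ρ → (-8,15,1)
river: ρ → (1,15,-8)
ρ-cycle length = 6 (tail of 1 descent step not counted)

6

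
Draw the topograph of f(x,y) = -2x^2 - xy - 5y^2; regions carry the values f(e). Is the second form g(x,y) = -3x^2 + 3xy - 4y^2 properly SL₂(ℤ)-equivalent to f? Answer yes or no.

D₁ = -39, D₂ = -39
f is negative-definite; reduce −f:
−f: reduced (well bottom): (2,1,5) with a≤c, −a<b≤a
flip sign back: reduced form of f is (-2,-1,-5)
g is negative-definite; reduce −g:
−g: translate: b→3 (≡-3 mod 6), so (3,-3,4)→(3,3,4)
−g: reduced (well bottom): (3,3,4) with a≤c, −a<b≤a
flip sign back: reduced form of g is (-3,-3,-4)
reduced forms (-2, -1, -5) vs (-3, -3, -4) ⇒ inequivalent

no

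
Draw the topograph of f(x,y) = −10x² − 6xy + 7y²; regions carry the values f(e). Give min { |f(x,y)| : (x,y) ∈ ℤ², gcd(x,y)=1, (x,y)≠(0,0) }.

descent: ρ → (7,6,-10)  [lands on river]
river: ρ → (-10,14,3)
river: ρ → (3,16,-5)
river: ρ → (-5,14,6)
river: ρ → (6,10,-9)
river: ρ → (-9,8,7)
closes: descent 1, river 6
min |a| on river = 3

3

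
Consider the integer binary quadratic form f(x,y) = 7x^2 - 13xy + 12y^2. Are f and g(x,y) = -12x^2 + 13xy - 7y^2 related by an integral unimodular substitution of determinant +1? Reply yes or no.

D₁ = -167, D₂ = -167
f: translate: b→1 (≡-13 mod 14), so (7,-13,12)→(7,1,6)
f: flip: (7,1,6)→(6,-1,7)
f: reduced (well bottom): (6,-1,7) with a≤c, −a<b≤a
g is negative-definite; reduce −g:
−g: translate: b→11 (≡-13 mod 24), so (12,-13,7)→(12,11,6)
−g: flip: (12,11,6)→(6,-11,12)
−g: translate: b→1 (≡-11 mod 12), so (6,-11,12)→(6,1,7)
−g: reduced (well bottom): (6,1,7) with a≤c, −a<b≤a
flip sign back: reduced form of g is (-6,-1,-7)
reduced forms (6, -1, 7) vs (-6, -1, -7) ⇒ inequivalent

no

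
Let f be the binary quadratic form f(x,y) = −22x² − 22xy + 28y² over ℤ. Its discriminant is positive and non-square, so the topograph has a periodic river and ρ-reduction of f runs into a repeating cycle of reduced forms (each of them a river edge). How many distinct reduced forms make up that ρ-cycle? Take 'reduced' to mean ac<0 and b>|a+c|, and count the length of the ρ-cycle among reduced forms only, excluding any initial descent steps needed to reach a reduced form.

D = 2948, ⌊√D⌋ = 54
descent: ρ → (28,22,-22)  [lands on river]
river: ρ → (-22,22,28)
river: ρ → (28,34,-16)
river: ρ → (-16,30,32)
river: ρ → (32,34,-14)
river: ρ → (-14,50,8)
river: ρ → (8,46,-26)
river: ρ → (-26,6,28)
river: ρ → (28,50,-4)
river: ρ → (-4,54,2)
river: ρ → (2,54,-4)
river: ρ → (-4,50,28)
river: ρ → (28,6,-26)
river: ρ → (-26,46,8)
river: ρ → (8,50,-14)
river: ρ → (-14,34,32)
river: ρ → (32,30,-16)
river: ρ → (-16,34,28)
ρ-cycle length = 18 (tail of 1 descent step not counted)

18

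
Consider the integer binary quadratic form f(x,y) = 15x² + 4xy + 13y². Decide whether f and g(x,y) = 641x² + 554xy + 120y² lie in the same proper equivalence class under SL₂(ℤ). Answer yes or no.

D₁ = -764, D₂ = -764
f: flip: (15,4,13)→(13,-4,15)
f: reduced (well bottom): (13,-4,15) with a≤c, −a<b≤a
g: flip: (641,554,120)→(120,-554,641)
g: translate: b→-74 (≡-554 mod 240), so (120,-554,641)→(120,-74,13)
g: flip: (120,-74,13)→(13,74,120)
g: translate: b→-4 (≡74 mod 26), so (13,74,120)→(13,-4,15)
g: reduced (well bottom): (13,-4,15) with a≤c, −a<b≤a
reduced forms (13, -4, 15) vs (13, -4, 15) ⇒ equivalent

yes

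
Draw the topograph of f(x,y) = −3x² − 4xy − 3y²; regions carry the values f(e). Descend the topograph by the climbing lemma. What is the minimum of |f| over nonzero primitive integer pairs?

translate: b→-2 (≡4 mod 6), so (3,4,3)→(3,-2,2)
flip: (3,-2,2)→(2,2,3)
reduced (well bottom): (2,2,3) with a≤c, −a<b≤a
well minimum |f| = |-2| = 2 (negative-definite)

2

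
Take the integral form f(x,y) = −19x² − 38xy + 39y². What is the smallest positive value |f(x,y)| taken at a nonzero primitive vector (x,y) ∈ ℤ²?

descent: ρ → (39,38,-19)  [lands on river]
river: ρ → (-19,38,39)
river: ρ → (39,40,-18)
river: ρ → (-18,32,47)
river: ρ → (47,62,-3)
river: ρ → (-3,64,26)
river: ρ → (26,40,-27)
river: ρ → (-27,14,39)
river: ρ → (39,64,-2)
river: ρ → (-2,64,39)
river: ρ → (39,14,-27)
river: ρ → (-27,40,26)
river: ρ → (26,64,-3)
river: ρ → (-3,62,47)
river: ρ → (47,32,-18)
river: ρ → (-18,40,39)
closes: descent 1, river 16
min |a| on river = 2

2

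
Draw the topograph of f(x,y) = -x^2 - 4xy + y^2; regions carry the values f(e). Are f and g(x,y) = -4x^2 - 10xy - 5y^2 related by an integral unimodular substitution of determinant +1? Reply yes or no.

D₁ = 20, D₂ = 20
river cycle of f (length 2): (1, 4, -1), (-1, 4, 1)
river cycle of g (length 2): (1, 4, -1), (-1, 4, 1)
cycles coincide ⇒ equivalent

yes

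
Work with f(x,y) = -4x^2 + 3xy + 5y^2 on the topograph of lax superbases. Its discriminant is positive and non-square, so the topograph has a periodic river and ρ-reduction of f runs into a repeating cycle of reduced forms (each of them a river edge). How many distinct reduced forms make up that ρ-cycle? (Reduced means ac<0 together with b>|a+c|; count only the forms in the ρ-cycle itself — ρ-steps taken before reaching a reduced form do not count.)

D = 89, ⌊√D⌋ = 9
river: ρ → (5,7,-2)
river: ρ → (-2,9,1)
river: ρ → (1,9,-2)
river: ρ → (-2,7,5)
river: ρ → (5,3,-4)
river: ρ → (-4,5,4)
river: ρ → (4,3,-5)
river: ρ → (-5,7,2)
river: ρ → (2,9,-1)
river: ρ → (-1,9,2)
river: ρ → (2,7,-5)
river: ρ → (-5,3,4)
river: ρ → (4,5,-4)
river: ρ → (-4,3,5)
ρ-cycle length = 14 (tail of 0 descent steps not counted)

14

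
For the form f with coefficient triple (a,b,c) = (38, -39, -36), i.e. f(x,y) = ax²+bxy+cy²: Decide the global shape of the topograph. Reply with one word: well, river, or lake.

D = b²−4ac = (-39)² − 4·38·(-36) = 6993
D > 0 non-square ⇒ indefinite ⇒ periodic river

river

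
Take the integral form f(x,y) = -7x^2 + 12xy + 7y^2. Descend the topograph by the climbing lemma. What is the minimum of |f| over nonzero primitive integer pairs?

river: ρ → (7,16,-3)
river: ρ → (-3,14,12)
river: ρ → (12,10,-5)
river: ρ → (-5,10,12)
river: ρ → (12,14,-3)
river: ρ → (-3,16,7)
river: ρ → (7,12,-7)
river: ρ → (-7,16,3)
river: ρ → (3,14,-12)
river: ρ → (-12,10,5)
river: ρ → (5,10,-12)
river: ρ → (-12,14,3)
river: ρ → (3,16,-7)
river: ρ → (-7,12,7)
closes: descent 0, river 14
min |a| on river = 3

3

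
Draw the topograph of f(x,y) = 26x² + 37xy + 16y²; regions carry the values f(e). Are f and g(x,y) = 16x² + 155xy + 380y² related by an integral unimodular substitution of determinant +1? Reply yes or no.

D₁ = -295, D₂ = -295
f: translate: b→-15 (≡37 mod 52), so (26,37,16)→(26,-15,5)
f: flip: (26,-15,5)→(5,15,26)
f: translate: b→5 (≡15 mod 10), so (5,15,26)→(5,5,16)
f: reduced (well bottom): (5,5,16) with a≤c, −a<b≤a
g: translate: b→-5 (≡155 mod 32), so (16,155,380)→(16,-5,5)
g: flip: (16,-5,5)→(5,5,16)
g: reduced (well bottom): (5,5,16) with a≤c, −a<b≤a
reduced forms (5, 5, 16) vs (5, 5, 16) ⇒ equivalent

yes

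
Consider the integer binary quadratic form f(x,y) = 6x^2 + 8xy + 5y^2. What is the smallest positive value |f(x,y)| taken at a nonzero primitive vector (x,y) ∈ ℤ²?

translate: b→-4 (≡8 mod 12), so (6,8,5)→(6,-4,3)
flip: (6,-4,3)→(3,4,6)
translate: b→-2 (≡4 mod 6), so (3,4,6)→(3,-2,5)
reduced (well bottom): (3,-2,5) with a≤c, −a<b≤a
well minimum = a = 3

3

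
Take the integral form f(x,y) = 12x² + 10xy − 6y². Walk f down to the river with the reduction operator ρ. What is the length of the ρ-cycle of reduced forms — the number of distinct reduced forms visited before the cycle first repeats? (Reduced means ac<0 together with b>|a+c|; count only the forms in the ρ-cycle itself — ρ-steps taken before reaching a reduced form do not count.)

D = 388, ⌊√D⌋ = 19
river: ρ → (-6,14,8)
river: ρ → (8,18,-2)
river: ρ → (-2,18,8)
river: ρ → (8,14,-6)
river: ρ → (-6,10,12)
river: ρ → (12,14,-4)
river: ρ → (-4,18,4)
river: ρ → (4,14,-12)
river: ρ → (-12,10,6)
river: ρ → (6,14,-8)
river: ρ → (-8,18,2)
river: ρ → (2,18,-8)
river: ρ → (-8,14,6)
river: ρ → (6,10,-12)
river: ρ → (-12,14,4)
river: ρ → (4,18,-4)
river: ρ → (-4,14,12)
river: ρ → (12,10,-6)
ρ-cycle length = 18 (tail of 0 descent steps not counted)

18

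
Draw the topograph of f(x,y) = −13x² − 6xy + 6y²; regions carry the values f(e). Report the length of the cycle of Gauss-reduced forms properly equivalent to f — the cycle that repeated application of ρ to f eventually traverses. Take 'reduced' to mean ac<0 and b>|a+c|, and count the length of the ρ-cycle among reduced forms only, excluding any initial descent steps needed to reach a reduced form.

D = 348, ⌊√D⌋ = 18
descent: ρ → (6,18,-1)  [lands on river]
river: ρ → (-1,18,6)
ρ-cycle length = 2 (tail of 1 descent step not counted)

2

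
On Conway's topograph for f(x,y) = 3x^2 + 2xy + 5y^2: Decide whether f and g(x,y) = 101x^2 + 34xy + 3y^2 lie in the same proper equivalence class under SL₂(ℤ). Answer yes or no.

D₁ = -56, D₂ = -56
f: reduced (well bottom): (3,2,5) with a≤c, −a<b≤a
g: flip: (101,34,3)→(3,-34,101)
g: translate: b→2 (≡-34 mod 6), so (3,-34,101)→(3,2,5)
g: reduced (well bottom): (3,2,5) with a≤c, −a<b≤a
reduced forms (3, 2, 5) vs (3, 2, 5) ⇒ equivalent

yes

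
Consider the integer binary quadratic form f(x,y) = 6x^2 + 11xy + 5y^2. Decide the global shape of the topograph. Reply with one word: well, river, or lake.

D = b²−4ac = 11² − 4·6·5 = 1
D = 1² is a perfect square ⇒ form factors over ℤ ⇒ lakes

lake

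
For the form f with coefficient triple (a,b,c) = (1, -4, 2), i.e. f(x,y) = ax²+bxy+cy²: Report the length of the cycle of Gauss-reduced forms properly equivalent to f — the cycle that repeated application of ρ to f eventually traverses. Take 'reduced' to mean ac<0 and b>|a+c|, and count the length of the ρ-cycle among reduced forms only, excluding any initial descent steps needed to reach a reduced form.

D = 8, ⌊√D⌋ = 2
descent: ρ → (2,0,-1)
descent: ρ → (-1,2,1)  [lands on river]
river: ρ → (1,2,-1)
ρ-cycle length = 2 (tail of 2 descent steps not counted)

2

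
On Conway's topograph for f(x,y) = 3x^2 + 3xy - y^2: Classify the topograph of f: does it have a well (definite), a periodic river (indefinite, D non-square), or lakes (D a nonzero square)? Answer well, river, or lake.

D = b²−4ac = 3² − 4·3·(-1) = 21
D > 0 non-square ⇒ indefinite ⇒ periodic river

river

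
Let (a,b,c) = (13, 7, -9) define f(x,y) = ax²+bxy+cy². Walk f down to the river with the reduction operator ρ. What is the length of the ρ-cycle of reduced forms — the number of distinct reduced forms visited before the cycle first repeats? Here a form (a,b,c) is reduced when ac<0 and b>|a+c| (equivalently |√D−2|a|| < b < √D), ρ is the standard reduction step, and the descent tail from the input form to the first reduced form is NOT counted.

D = 517, ⌊√D⌋ = 22
river: ρ → (-9,11,11)
river: ρ → (11,11,-9)
river: ρ → (-9,7,13)
river: ρ → (13,19,-3)
river: ρ → (-3,17,19)
river: ρ → (19,21,-1)
river: ρ → (-1,21,19)
river: ρ → (19,17,-3)
river: ρ → (-3,19,13)
river: ρ → (13,7,-9)
ρ-cycle length = 10 (tail of 0 descent steps not counted)

10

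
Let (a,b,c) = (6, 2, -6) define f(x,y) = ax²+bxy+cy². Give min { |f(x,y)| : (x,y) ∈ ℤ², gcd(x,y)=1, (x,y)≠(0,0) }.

river: ρ → (-6,10,2)
river: ρ → (2,10,-6)
river: ρ → (-6,2,6)
river: ρ → (6,10,-2)
river: ρ → (-2,10,6)
river: ρ → (6,2,-6)
closes: descent 0, river 6
min |a| on river = 2

2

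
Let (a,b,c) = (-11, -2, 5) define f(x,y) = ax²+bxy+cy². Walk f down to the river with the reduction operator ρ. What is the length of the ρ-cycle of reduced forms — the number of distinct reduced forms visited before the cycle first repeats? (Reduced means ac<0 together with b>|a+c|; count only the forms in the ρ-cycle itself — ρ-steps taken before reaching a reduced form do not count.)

D = 224, ⌊√D⌋ = 14
descent: ρ → (5,12,-4)  [lands on river]
river: ρ → (-4,12,5)
river: ρ → (5,8,-8)
river: ρ → (-8,8,5)
ρ-cycle length = 4 (tail of 1 descent step not counted)

4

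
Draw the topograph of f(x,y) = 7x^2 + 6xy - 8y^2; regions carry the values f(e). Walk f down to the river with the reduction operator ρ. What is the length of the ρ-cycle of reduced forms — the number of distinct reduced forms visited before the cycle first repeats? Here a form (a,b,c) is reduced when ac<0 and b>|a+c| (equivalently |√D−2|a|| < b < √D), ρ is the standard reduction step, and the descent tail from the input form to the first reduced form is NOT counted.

D = 260, ⌊√D⌋ = 16
river: ρ → (-8,10,5)
river: ρ → (5,10,-8)
river: ρ → (-8,6,7)
river: ρ → (7,8,-7)
river: ρ → (-7,6,8)
river: ρ → (8,10,-5)
river: ρ → (-5,10,8)
river: ρ → (8,6,-7)
river: ρ → (-7,8,7)
river: ρ → (7,6,-8)
ρ-cycle length = 10 (tail of 0 descent steps not counted)

10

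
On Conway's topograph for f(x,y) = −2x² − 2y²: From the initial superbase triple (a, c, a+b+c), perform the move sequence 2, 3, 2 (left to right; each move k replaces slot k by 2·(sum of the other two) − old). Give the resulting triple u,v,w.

start (-2,-2,-4) = (f(1,0),f(0,1),f(1,1))
replace slot 2: 2·((-2)+(-4)) − (-2) = -10 → (-2,-10,-4)
replace slot 3: 2·((-2)+(-10)) − (-4) = -20 → (-2,-10,-20)
replace slot 2: 2·((-2)+(-20)) − (-10) = -34 → (-2,-34,-20)

-2,-34,-20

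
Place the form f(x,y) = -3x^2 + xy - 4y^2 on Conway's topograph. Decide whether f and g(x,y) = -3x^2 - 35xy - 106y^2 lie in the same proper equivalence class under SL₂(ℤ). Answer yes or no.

D₁ = -47, D₂ = -47
f is negative-definite; reduce −f:
−f: reduced (well bottom): (3,-1,4) with a≤c, −a<b≤a
flip sign back: reduced form of f is (-3,1,-4)
g is negative-definite; reduce −g:
−g: translate: b→-1 (≡35 mod 6), so (3,35,106)→(3,-1,4)
−g: reduced (well bottom): (3,-1,4) with a≤c, −a<b≤a
flip sign back: reduced form of g is (-3,1,-4)
reduced forms (-3, 1, -4) vs (-3, 1, -4) ⇒ equivalent

yes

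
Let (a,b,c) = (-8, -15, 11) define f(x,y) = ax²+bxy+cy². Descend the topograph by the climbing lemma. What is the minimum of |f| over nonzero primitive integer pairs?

descent: ρ → (11,15,-8)  [lands on river]
river: ρ → (-8,17,9)
river: ρ → (9,19,-6)
river: ρ → (-6,17,12)
river: ρ → (12,7,-11)
river: ρ → (-11,15,8)
river: ρ → (8,17,-9)
river: ρ → (-9,19,6)
river: ρ → (6,17,-12)
river: ρ → (-12,7,11)
closes: descent 1, river 10
min |a| on river = 6

6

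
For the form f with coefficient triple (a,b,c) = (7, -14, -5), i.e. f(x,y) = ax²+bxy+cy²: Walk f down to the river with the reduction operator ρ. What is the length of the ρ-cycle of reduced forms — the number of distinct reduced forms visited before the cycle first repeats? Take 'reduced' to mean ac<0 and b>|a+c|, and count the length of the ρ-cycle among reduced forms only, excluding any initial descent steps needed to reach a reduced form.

D = 336, ⌊√D⌋ = 18
descent: ρ → (-5,14,7)  [lands on river]
river: ρ → (7,14,-5)
river: ρ → (-5,16,4)
river: ρ → (4,16,-5)
ρ-cycle length = 4 (tail of 1 descent step not counted)

4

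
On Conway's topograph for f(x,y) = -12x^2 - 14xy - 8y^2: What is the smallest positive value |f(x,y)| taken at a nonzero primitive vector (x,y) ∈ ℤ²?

translate: b→-10 (≡14 mod 24), so (12,14,8)→(12,-10,6)
flip: (12,-10,6)→(6,10,12)
translate: b→-2 (≡10 mod 12), so (6,10,12)→(6,-2,8)
reduced (well bottom): (6,-2,8) with a≤c, −a<b≤a
well minimum |f| = |-6| = 6 (negative-definite)

6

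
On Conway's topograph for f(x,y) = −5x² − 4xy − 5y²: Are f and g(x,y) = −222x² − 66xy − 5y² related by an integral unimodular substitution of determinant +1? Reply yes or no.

D₁ = -84, D₂ = -84
f is negative-definite; reduce −f:
−f: reduced (well bottom): (5,4,5) with a≤c, −a<b≤a
flip sign back: reduced form of f is (-5,-4,-5)
g is negative-definite; reduce −g:
−g: flip: (222,66,5)→(5,-66,222)
−g: translate: b→4 (≡-66 mod 10), so (5,-66,222)→(5,4,5)
−g: reduced (well bottom): (5,4,5) with a≤c, −a<b≤a
flip sign back: reduced form of g is (-5,-4,-5)
reduced forms (-5, -4, -5) vs (-5, -4, -5) ⇒ equivalent

yes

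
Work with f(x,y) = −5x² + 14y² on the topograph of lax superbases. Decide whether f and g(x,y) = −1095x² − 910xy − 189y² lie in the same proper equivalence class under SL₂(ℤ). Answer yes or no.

D₁ = 280, D₂ = 280
river cycle of f (length 6): (-5, 10, 9), (9, 8, -6), (-6, 16, 1), (1, 16, -6), (-6, 8, 9), (9, 10, -5)
river cycle of g (length 6): (-5, 10, 9), (9, 8, -6), (-6, 16, 1), (1, 16, -6), (-6, 8, 9), (9, 10, -5)
cycles coincide ⇒ equivalent

yes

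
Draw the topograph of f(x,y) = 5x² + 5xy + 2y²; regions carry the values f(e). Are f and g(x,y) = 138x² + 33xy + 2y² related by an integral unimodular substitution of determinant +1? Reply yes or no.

D₁ = -15, D₂ = -15
f: flip: (5,5,2)→(2,-5,5)
f: translate: b→-1 (≡-5 mod 4), so (2,-5,5)→(2,-1,2)
f: flip: (2,-1,2)→(2,1,2)
f: reduced (well bottom): (2,1,2) with a≤c, −a<b≤a
g: flip: (138,33,2)→(2,-33,138)
g: translate: b→-1 (≡-33 mod 4), so (2,-33,138)→(2,-1,2)
g: flip: (2,-1,2)→(2,1,2)
g: reduced (well bottom): (2,1,2) with a≤c, −a<b≤a
reduced forms (2, 1, 2) vs (2, 1, 2) ⇒ equivalent

yes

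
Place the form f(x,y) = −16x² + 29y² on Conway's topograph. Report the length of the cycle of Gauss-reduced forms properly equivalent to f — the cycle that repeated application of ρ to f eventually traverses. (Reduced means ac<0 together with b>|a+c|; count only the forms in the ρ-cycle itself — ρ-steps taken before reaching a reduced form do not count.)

D = 1856, ⌊√D⌋ = 43
descent: ρ → (29,0,-16)
descent: ρ → (-16,32,13)  [lands on river]
river: ρ → (13,20,-28)
river: ρ → (-28,36,5)
river: ρ → (5,34,-35)
river: ρ → (-35,36,4)
river: ρ → (4,36,-35)
river: ρ → (-35,34,5)
river: ρ → (5,36,-28)
river: ρ → (-28,20,13)
river: ρ → (13,32,-16)
ρ-cycle length = 10 (tail of 2 descent steps not counted)

10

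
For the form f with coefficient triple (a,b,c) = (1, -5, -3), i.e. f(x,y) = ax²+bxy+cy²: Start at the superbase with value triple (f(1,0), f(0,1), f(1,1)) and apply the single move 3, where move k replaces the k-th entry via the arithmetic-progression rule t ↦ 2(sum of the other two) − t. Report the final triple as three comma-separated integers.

start (1,-3,-7) = (f(1,0),f(0,1),f(1,1))
replace slot 3: 2·(1+(-3)) − (-7) = 3 → (1,-3,3)

1,-3,3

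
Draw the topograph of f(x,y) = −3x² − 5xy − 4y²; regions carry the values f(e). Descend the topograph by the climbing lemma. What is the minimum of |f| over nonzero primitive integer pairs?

translate: b→-1 (≡5 mod 6), so (3,5,4)→(3,-1,2)
flip: (3,-1,2)→(2,1,3)
reduced (well bottom): (2,1,3) with a≤c, −a<b≤a
well minimum |f| = |-2| = 2 (negative-definite)

2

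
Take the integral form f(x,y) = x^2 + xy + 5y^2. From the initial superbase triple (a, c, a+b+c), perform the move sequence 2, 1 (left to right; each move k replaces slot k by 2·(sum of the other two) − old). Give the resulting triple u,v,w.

start (1,5,7) = (f(1,0),f(0,1),f(1,1))
replace slot 2: 2·(1+7) − 5 = 11 → (1,11,7)
replace slot 1: 2·(11+7) − 1 = 35 → (35,11,7)

35,11,7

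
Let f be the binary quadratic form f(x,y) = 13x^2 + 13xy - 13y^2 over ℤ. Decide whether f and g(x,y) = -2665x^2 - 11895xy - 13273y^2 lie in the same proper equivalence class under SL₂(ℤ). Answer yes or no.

D₁ = 845, D₂ = 845
river cycle of f (length 2): (-13, 13, 13), (13, 13, -13)
river cycle of g (length 2): (-13, 13, 13), (13, 13, -13)
cycles coincide ⇒ equivalent

yes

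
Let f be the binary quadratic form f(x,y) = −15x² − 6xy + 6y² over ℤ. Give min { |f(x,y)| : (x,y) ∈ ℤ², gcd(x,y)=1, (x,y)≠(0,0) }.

descent: ρ → (6,18,-3)  [lands on river]
river: ρ → (-3,18,6)
closes: descent 1, river 2
min |a| on river = 3

3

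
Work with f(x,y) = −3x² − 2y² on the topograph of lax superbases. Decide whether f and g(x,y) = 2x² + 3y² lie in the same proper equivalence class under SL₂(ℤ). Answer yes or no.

D₁ = -24, D₂ = -24
f is negative-definite; reduce −f:
−f: flip: (3,0,2)→(2,0,3)
−f: reduced (well bottom): (2,0,3) with a≤c, −a<b≤a
flip sign back: reduced form of f is (-2,0,-3)
g: reduced (well bottom): (2,0,3) with a≤c, −a<b≤a
reduced forms (-2, 0, -3) vs (2, 0, 3) ⇒ inequivalent

no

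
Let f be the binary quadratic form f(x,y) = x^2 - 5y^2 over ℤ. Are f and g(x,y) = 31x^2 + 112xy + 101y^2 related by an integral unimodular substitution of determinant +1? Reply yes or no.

D₁ = 20, D₂ = 20
river cycle of f (length 2): (1, 4, -1), (-1, 4, 1)
river cycle of g (length 2): (1, 4, -1), (-1, 4, 1)
cycles coincide ⇒ equivalent

yes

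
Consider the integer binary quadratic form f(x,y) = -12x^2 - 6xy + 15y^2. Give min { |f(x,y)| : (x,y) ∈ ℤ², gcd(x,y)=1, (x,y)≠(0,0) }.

descent: ρ → (15,6,-12)  [lands on river]
river: ρ → (-12,18,9)
river: ρ → (9,18,-12)
river: ρ → (-12,6,15)
river: ρ → (15,24,-3)
river: ρ → (-3,24,15)
closes: descent 1, river 6
min |a| on river = 3

3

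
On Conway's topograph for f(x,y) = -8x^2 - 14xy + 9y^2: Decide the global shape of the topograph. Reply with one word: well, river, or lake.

D = b²−4ac = (-14)² − 4·(-8)·9 = 484
D = 22² is a perfect square ⇒ form factors over ℤ ⇒ lakes

lake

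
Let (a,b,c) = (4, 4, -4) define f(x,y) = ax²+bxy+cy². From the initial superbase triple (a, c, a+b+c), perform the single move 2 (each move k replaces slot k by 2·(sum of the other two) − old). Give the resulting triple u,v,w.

start (4,-4,4) = (f(1,0),f(0,1),f(1,1))
replace slot 2: 2·(4+4) − (-4) = 20 → (4,20,4)

4,20,4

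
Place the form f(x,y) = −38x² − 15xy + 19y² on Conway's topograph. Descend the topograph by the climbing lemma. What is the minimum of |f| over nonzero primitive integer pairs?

descent: ρ → (19,53,-4)  [lands on river]
river: ρ → (-4,51,32)
river: ρ → (32,13,-23)
river: ρ → (-23,33,22)
river: ρ → (22,55,-1)
river: ρ → (-1,55,22)
river: ρ → (22,33,-23)
river: ρ → (-23,13,32)
river: ρ → (32,51,-4)
river: ρ → (-4,53,19)
river: ρ → (19,23,-34)
river: ρ → (-34,45,8)
river: ρ → (8,51,-16)
river: ρ → (-16,45,17)
river: ρ → (17,23,-38)
river: ρ → (-38,53,2)
river: ρ → (2,55,-11)
river: ρ → (-11,55,2)
river: ρ → (2,53,-38)
river: ρ → (-38,23,17)
river: ρ → (17,45,-16)
river: ρ → (-16,51,8)
river: ρ → (8,45,-34)
river: ρ → (-34,23,19)
closes: descent 1, river 24
min |a| on river = 1

1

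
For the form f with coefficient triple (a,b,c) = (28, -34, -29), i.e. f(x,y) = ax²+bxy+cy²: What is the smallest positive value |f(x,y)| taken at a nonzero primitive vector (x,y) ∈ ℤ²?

descent: ρ → (-29,34,28)  [lands on river]
river: ρ → (28,22,-35)
river: ρ → (-35,48,15)
river: ρ → (15,42,-44)
river: ρ → (-44,46,13)
river: ρ → (13,58,-20)
river: ρ → (-20,62,7)
river: ρ → (7,64,-11)
river: ρ → (-11,46,52)
river: ρ → (52,58,-5)
river: ρ → (-5,62,28)
river: ρ → (28,50,-17)
river: ρ → (-17,52,25)
river: ρ → (25,48,-21)
river: ρ → (-21,36,37)
river: ρ → (37,38,-20)
river: ρ → (-20,42,33)
river: ρ → (33,24,-29)
closes: descent 1, river 18
min |a| on river = 5

5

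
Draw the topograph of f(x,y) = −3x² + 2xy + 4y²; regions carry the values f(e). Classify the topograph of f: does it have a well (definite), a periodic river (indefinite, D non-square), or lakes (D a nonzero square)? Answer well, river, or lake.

D = b²−4ac = 2² − 4·(-3)·4 = 52
D > 0 non-square ⇒ indefinite ⇒ periodic river

river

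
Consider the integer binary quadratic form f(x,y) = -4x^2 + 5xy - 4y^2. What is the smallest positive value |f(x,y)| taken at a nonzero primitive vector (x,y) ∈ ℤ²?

translate: b→3 (≡-5 mod 8), so (4,-5,4)→(4,3,3)
flip: (4,3,3)→(3,-3,4)
translate: b→3 (≡-3 mod 6), so (3,-3,4)→(3,3,4)
reduced (well bottom): (3,3,4) with a≤c, −a<b≤a
well minimum |f| = |-3| = 3 (negative-definite)

3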